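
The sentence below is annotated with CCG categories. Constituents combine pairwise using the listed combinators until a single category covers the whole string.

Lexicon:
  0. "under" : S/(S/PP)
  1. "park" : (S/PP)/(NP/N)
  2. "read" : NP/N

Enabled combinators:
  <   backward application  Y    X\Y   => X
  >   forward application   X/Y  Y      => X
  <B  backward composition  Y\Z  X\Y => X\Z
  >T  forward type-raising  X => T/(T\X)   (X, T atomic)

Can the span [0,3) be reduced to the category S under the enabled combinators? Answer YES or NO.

[0,3] S   >
  [0,1] "under" : S/(S/PP)
  [1,3] S/PP   >
    [1,2] "park" : (S/PP)/(NP/N)
    [2,3] "read" : NP/N

YES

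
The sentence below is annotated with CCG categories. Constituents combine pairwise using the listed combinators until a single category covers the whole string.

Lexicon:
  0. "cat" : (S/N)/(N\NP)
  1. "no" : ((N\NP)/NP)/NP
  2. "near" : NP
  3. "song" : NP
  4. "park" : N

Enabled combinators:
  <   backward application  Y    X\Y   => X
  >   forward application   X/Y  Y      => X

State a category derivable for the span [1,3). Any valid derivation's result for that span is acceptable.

(N\NP)/NP

[0,5] S   >
  [0,4] S/N   >
    [0,1] "cat" : (S/N)/(N\NP)
    [1,4] N\NP   >
      [1,3] (N\NP)/NP   >
        [1,2] "no" : ((N\NP)/NP)/NP
        [2,3] "near" : NP
      [3,4] "song" : NP
  [4,5] "park" : N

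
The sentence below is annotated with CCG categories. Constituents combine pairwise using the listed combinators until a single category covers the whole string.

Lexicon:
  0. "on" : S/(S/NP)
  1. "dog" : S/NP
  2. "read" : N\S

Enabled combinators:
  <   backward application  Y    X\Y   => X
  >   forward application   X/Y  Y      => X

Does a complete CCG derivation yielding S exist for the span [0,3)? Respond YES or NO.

S/(S/NP) S/NP N\S
CKY chart[0,3] = {N}; S ∉ chart

NO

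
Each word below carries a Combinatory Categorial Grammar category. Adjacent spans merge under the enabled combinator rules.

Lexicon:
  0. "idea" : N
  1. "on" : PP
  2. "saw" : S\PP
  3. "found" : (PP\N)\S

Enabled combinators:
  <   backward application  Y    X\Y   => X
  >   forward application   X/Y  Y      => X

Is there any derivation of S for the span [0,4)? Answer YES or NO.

N PP S\PP (PP\N)\S
CKY chart[0,4] = {PP}; S ∉ chart

NO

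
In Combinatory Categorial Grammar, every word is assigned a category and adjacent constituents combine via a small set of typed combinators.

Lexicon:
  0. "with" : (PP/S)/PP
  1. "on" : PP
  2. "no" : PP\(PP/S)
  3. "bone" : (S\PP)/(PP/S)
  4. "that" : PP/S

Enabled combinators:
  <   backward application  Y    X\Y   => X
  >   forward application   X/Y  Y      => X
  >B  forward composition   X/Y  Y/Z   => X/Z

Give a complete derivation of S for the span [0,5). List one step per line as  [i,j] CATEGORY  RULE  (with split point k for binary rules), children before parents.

[0,1] (PP/S)/PP  lex  "with"
[1,2] PP  lex  "on"
[0,2] PP/S  >  k=1
[2,3] PP\(PP/S)  lex  "no"
[0,3] PP  <  k=2
[3,4] (S\PP)/(PP/S)  lex  "bone"
[4,5] PP/S  lex  "that"
[3,5] S\PP  >  k=4
[0,5] S  <  k=3

[0,5] S   <
  [0,3] PP   <
    [0,2] PP/S   >
      [0,1] "with" : (PP/S)/PP
      [1,2] "on" : PP
    [2,3] "no" : PP\(PP/S)
  [3,5] S\PP   >
    [3,4] "bone" : (S\PP)/(PP/S)
    [4,5] "that" : PP/S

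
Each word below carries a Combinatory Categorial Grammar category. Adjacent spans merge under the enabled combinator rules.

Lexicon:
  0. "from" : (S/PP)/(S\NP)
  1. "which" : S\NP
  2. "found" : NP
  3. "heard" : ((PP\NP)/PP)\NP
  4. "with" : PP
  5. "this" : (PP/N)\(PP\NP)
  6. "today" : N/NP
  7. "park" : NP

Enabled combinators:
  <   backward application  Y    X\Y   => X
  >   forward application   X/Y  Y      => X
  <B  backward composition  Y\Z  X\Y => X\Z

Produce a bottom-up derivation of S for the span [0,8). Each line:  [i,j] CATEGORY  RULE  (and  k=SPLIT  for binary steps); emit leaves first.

[0,8] S   >
  [0,2] S/PP   >
    [0,1] "from" : (S/PP)/(S\NP)
    [1,2] "which" : S\NP
  [2,8] PP   >
    [2,6] PP/N   <
      [2,5] PP\NP   >
        [2,4] (PP\NP)/PP   <
          [2,3] "found" : NP
          [3,4] "heard" : ((PP\NP)/PP)\NP
        [4,5] "with" : PP
      [5,6] "this" : (PP/N)\(PP\NP)
    [6,8] N   >
      [6,7] "today" : N/NP
      [7,8] "park" : NP

[0,1] (S/PP)/(S\NP)  lex  "from"
[1,2] S\NP  lex  "which"
[0,2] S/PP  >  k=1
[2,3] NP  lex  "found"
[3,4] ((PP\NP)/PP)\NP  lex  "heard"
[2,4] (PP\NP)/PP  <  k=3
[4,5] PP  lex  "with"
[2,5] PP\NP  >  k=4
[5,6] (PP/N)\(PP\NP)  lex  "this"
[2,6] PP/N  <  k=5
[6,7] N/NP  lex  "today"
[7,8] NP  lex  "park"
[6,8] N  >  k=7
[2,8] PP  >  k=6
[0,8] S  >  k=2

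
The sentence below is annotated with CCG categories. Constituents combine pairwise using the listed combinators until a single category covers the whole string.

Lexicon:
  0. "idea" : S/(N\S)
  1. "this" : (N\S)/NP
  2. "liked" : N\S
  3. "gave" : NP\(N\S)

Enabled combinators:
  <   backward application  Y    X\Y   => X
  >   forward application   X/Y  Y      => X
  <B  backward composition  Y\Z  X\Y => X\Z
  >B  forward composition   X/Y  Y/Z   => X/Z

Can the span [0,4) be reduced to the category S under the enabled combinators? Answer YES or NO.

[0,4] S   >
  [0,2] S/NP   >B
    [0,1] "idea" : S/(N\S)
    [1,2] "this" : (N\S)/NP
  [2,4] NP   <
    [2,3] "liked" : N\S
    [3,4] "gave" : NP\(N\S)

YES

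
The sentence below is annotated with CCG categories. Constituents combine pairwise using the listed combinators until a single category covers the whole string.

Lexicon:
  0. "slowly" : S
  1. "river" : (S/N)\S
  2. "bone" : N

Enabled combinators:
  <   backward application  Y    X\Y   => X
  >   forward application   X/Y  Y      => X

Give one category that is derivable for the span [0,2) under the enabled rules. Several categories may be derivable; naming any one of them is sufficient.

S/N

[0,3] S   >
  [0,2] S/N   <
    [0,1] "slowly" : S
    [1,2] "river" : (S/N)\S
  [2,3] "bone" : N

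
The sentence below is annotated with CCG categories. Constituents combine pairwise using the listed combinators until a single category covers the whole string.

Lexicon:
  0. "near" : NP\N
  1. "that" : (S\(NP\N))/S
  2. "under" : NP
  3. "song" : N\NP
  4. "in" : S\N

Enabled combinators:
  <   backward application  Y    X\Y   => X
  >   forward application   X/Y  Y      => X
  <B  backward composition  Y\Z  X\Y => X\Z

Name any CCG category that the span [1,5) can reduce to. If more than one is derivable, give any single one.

S\(NP\N)

[0,5] S   <
  [0,1] "near" : NP\N
  [1,5] S\(NP\N)   >
    [1,2] "that" : (S\(NP\N))/S
    [2,5] S   <
      [2,4] N   <
        [2,3] "under" : NP
        [3,4] "song" : N\NP
      [4,5] "in" : S\N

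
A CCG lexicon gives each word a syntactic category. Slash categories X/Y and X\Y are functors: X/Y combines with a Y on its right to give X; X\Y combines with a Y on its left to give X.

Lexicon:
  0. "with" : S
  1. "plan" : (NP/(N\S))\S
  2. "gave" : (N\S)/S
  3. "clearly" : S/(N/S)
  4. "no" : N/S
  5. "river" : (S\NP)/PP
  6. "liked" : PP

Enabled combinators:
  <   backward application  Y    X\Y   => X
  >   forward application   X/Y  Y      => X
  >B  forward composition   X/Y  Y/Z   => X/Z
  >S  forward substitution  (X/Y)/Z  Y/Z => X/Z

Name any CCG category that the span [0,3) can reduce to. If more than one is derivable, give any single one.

NP/S

[0,7] S   <
  [0,5] NP   >
    [0,3] NP/S   >B
      [0,2] NP/(N\S)   <
        [0,1] "with" : S
        [1,2] "plan" : (NP/(N\S))\S
      [2,3] "gave" : (N\S)/S
    [3,5] S   >
      [3,4] "clearly" : S/(N/S)
      [4,5] "no" : N/S
  [5,7] S\NP   >
    [5,6] "river" : (S\NP)/PP
    [6,7] "liked" : PP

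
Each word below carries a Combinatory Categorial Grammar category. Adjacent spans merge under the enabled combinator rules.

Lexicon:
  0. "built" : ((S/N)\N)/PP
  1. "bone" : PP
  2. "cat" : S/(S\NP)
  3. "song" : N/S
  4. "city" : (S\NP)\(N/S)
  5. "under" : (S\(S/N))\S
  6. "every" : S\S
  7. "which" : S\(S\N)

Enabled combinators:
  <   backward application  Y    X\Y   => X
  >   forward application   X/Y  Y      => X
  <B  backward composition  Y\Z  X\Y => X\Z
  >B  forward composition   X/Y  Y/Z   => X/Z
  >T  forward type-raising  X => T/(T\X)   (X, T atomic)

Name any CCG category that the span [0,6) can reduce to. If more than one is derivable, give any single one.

[0,8] S   <
  [0,7] S\N   <B
    [0,6] S\N   <B
      [0,2] (S/N)\N   >
        [0,1] "built" : ((S/N)\N)/PP
        [1,2] "bone" : PP
      [2,6] S\(S/N)   <
        [2,5] S   >
          [2,3] "cat" : S/(S\NP)
          [3,5] S\NP   <
            [3,4] "song" : N/S
            [4,5] "city" : (S\NP)\(N/S)
        [5,6] "under" : (S\(S/N))\S
    [6,7] "every" : S\S
  [7,8] "which" : S\(S\N)

S\N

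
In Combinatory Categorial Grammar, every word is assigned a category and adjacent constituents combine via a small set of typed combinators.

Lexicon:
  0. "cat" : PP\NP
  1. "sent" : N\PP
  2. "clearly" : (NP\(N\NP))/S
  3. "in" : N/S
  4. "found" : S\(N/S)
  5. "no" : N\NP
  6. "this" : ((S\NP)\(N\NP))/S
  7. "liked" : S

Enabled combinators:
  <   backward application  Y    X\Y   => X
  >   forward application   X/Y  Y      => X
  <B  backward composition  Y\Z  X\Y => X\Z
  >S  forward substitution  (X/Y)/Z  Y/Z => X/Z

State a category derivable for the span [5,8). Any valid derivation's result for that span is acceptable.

S\NP

[0,8] S   <
  [0,5] NP   <
    [0,2] N\NP   <B
      [0,1] "cat" : PP\NP
      [1,2] "sent" : N\PP
    [2,5] NP\(N\NP)   >
      [2,3] "clearly" : (NP\(N\NP))/S
      [3,5] S   <
        [3,4] "in" : N/S
        [4,5] "found" : S\(N/S)
  [5,8] S\NP   <
    [5,6] "no" : N\NP
    [6,8] (S\NP)\(N\NP)   >
      [6,7] "this" : ((S\NP)\(N\NP))/S
      [7,8] "liked" : S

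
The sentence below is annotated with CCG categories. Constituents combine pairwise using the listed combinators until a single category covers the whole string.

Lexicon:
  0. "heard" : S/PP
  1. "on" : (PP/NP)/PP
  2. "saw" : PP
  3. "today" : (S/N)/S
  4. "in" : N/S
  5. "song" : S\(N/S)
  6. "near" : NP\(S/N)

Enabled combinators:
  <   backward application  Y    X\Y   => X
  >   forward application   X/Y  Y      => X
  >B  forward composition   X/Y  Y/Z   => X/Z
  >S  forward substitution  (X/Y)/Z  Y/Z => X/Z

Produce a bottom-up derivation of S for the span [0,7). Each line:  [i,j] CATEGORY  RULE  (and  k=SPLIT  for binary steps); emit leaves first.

[0,7] S   >
  [0,3] S/NP   >B
    [0,1] "heard" : S/PP
    [1,3] PP/NP   >
      [1,2] "on" : (PP/NP)/PP
      [2,3] "saw" : PP
  [3,7] NP   <
    [3,6] S/N   >
      [3,4] "today" : (S/N)/S
      [4,6] S   <
        [4,5] "in" : N/S
        [5,6] "song" : S\(N/S)
    [6,7] "near" : NP\(S/N)

[0,1] S/PP  lex  "heard"
[1,2] (PP/NP)/PP  lex  "on"
[2,3] PP  lex  "saw"
[1,3] PP/NP  >  k=2
[0,3] S/NP  >B  k=1
[3,4] (S/N)/S  lex  "today"
[4,5] N/S  lex  "in"
[5,6] S\(N/S)  lex  "song"
[4,6] S  <  k=5
[3,6] S/N  >  k=4
[6,7] NP\(S/N)  lex  "near"
[3,7] NP  <  k=6
[0,7] S  >  k=3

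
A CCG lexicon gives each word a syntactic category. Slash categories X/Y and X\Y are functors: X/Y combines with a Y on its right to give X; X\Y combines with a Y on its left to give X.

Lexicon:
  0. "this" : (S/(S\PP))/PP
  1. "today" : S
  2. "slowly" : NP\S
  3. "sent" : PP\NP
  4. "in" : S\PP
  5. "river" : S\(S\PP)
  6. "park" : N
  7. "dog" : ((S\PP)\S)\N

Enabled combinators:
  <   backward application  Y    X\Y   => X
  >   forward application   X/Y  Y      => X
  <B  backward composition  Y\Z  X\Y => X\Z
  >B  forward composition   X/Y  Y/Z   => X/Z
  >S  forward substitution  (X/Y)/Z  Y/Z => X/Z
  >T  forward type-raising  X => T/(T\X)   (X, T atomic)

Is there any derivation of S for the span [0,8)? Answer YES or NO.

YES

[0,8] S   >
  [0,4] S/(S\PP)   >
    [0,1] "this" : (S/(S\PP))/PP
    [1,4] PP   <
      [1,3] NP   <
        [1,2] "today" : S
        [2,3] "slowly" : NP\S
      [3,4] "sent" : PP\NP
  [4,8] S\PP   <
    [4,6] S   <
      [4,5] "in" : S\PP
      [5,6] "river" : S\(S\PP)
    [6,8] (S\PP)\S   <
      [6,7] "park" : N
      [7,8] "dog" : ((S\PP)\S)\N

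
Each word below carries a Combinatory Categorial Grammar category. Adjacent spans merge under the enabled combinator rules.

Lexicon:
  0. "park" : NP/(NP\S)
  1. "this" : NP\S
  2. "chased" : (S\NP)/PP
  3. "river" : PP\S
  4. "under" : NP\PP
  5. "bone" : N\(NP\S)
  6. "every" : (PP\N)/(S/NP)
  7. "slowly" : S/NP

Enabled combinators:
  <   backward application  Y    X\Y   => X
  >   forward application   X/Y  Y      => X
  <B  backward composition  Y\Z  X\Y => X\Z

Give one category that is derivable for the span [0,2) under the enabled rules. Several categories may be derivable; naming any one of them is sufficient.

NP

[0,8] S   <
  [0,2] NP   >
    [0,1] "park" : NP/(NP\S)
    [1,2] "this" : NP\S
  [2,8] S\NP   >
    [2,3] "chased" : (S\NP)/PP
    [3,8] PP   <
      [3,6] N   <
        [3,5] NP\S   <B
          [3,4] "river" : PP\S
          [4,5] "under" : NP\PP
        [5,6] "bone" : N\(NP\S)
      [6,8] PP\N   >
        [6,7] "every" : (PP\N)/(S/NP)
        [7,8] "slowly" : S/NP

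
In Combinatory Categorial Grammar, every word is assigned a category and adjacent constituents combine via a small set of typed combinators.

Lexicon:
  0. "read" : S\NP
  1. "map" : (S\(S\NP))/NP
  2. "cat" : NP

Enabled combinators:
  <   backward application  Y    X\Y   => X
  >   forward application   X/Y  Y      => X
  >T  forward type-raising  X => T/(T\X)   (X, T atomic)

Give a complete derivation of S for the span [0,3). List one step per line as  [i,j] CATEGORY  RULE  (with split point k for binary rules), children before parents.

[0,3] S   <
  [0,1] "read" : S\NP
  [1,3] S\(S\NP)   >
    [1,2] "map" : (S\(S\NP))/NP
    [2,3] "cat" : NP

[0,1] S\NP  lex  "read"
[1,2] (S\(S\NP))/NP  lex  "map"
[2,3] NP  lex  "cat"
[1,3] S\(S\NP)  >  k=2
[0,3] S  <  k=1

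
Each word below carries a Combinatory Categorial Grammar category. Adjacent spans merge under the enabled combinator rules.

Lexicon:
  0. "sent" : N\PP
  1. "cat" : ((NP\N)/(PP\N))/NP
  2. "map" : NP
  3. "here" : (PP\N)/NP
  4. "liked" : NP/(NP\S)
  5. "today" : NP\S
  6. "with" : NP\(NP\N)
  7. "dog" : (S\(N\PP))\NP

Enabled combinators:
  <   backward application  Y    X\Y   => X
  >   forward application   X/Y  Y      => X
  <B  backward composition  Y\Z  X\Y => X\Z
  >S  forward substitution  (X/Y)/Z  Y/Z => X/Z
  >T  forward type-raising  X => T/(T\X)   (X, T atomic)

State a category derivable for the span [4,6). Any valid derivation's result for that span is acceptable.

[0,8] S   <
  [0,1] "sent" : N\PP
  [1,8] S\(N\PP)   <
    [1,7] NP   <
      [1,6] NP\N   >
        [1,3] (NP\N)/(PP\N)   >
          [1,2] "cat" : ((NP\N)/(PP\N))/NP
          [2,3] "map" : NP
        [3,6] PP\N   >
          [3,4] "here" : (PP\N)/NP
          [4,6] NP   >
            [4,5] "liked" : NP/(NP\S)
            [5,6] "today" : NP\S
      [6,7] "with" : NP\(NP\N)
    [7,8] "dog" : (S\(N\PP))\NP

NP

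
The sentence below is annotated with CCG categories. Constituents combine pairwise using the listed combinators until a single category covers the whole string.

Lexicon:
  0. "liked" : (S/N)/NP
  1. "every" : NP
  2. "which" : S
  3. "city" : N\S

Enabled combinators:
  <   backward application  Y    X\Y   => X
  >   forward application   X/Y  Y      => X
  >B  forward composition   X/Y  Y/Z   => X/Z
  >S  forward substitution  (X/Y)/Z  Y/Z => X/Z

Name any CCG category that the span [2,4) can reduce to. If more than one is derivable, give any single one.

N

[0,4] S   >
  [0,2] S/N   >
    [0,1] "liked" : (S/N)/NP
    [1,2] "every" : NP
  [2,4] N   <
    [2,3] "which" : S
    [3,4] "city" : N\S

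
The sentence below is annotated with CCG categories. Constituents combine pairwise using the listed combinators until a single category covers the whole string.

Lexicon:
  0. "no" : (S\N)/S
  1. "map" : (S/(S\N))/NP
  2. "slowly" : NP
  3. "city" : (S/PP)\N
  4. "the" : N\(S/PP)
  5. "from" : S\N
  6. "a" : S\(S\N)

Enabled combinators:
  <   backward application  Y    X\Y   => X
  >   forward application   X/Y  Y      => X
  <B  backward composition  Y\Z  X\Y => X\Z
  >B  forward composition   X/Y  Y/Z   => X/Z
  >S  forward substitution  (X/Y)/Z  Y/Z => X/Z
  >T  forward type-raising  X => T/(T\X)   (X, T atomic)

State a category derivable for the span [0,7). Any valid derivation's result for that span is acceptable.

S

[0,7] S   <
  [0,6] S\N   >
    [0,1] "no" : (S\N)/S
    [1,6] S   >
      [1,3] S/(S\N)   >
        [1,2] "map" : (S/(S\N))/NP
        [2,3] "slowly" : NP
      [3,6] S\N   <B
        [3,5] N\N   <B
          [3,4] "city" : (S/PP)\N
          [4,5] "the" : N\(S/PP)
        [5,6] "from" : S\N
  [6,7] "a" : S\(S\N)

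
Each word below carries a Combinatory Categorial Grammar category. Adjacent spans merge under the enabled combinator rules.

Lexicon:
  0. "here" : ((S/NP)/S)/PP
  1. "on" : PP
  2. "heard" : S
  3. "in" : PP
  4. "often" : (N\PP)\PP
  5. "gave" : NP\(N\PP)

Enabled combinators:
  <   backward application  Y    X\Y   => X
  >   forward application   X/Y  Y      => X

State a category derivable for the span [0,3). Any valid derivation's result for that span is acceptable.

[0,6] S   >
  [0,3] S/NP   >
    [0,2] (S/NP)/S   >
      [0,1] "here" : ((S/NP)/S)/PP
      [1,2] "on" : PP
    [2,3] "heard" : S
  [3,6] NP   <
    [3,5] N\PP   <
      [3,4] "in" : PP
      [4,5] "often" : (N\PP)\PP
    [5,6] "gave" : NP\(N\PP)

S/NP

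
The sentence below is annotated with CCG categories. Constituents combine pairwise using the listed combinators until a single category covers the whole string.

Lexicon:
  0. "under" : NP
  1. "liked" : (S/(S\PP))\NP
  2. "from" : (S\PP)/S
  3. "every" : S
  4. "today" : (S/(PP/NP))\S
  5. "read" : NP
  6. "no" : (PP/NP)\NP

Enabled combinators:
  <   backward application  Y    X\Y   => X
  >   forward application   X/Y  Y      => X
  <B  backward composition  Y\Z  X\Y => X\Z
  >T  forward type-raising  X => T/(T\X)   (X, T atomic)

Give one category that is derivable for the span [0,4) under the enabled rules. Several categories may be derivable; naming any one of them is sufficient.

S

[0,7] S   >
  [0,5] S/(PP/NP)   <
    [0,4] S   >
      [0,2] S/(S\PP)   <
        [0,1] "under" : NP
        [1,2] "liked" : (S/(S\PP))\NP
      [2,4] S\PP   >
        [2,3] "from" : (S\PP)/S
        [3,4] "every" : S
    [4,5] "today" : (S/(PP/NP))\S
  [5,7] PP/NP   <
    [5,6] "read" : NP
    [6,7] "no" : (PP/NP)\NP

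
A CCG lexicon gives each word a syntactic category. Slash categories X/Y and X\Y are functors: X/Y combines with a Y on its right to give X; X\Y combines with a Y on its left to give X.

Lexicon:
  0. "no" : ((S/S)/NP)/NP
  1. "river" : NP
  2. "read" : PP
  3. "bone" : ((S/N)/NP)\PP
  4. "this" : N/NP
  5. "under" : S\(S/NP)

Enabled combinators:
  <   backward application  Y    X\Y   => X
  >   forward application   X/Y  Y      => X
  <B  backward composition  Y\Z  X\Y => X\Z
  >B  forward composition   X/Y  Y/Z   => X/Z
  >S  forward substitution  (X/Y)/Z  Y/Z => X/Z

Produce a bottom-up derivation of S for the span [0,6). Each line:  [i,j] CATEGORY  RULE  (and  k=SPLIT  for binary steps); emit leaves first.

[0,1] ((S/S)/NP)/NP  lex  "no"
[1,2] NP  lex  "river"
[0,2] (S/S)/NP  >  k=1
[2,3] PP  lex  "read"
[3,4] ((S/N)/NP)\PP  lex  "bone"
[2,4] (S/N)/NP  <  k=3
[4,5] N/NP  lex  "this"
[2,5] S/NP  >S  k=4
[0,5] S/NP  >S  k=2
[5,6] S\(S/NP)  lex  "under"
[0,6] S  <  k=5

[0,6] S   <
  [0,5] S/NP   >S
    [0,2] (S/S)/NP   >
      [0,1] "no" : ((S/S)/NP)/NP
      [1,2] "river" : NP
    [2,5] S/NP   >S
      [2,4] (S/N)/NP   <
        [2,3] "read" : PP
        [3,4] "bone" : ((S/N)/NP)\PP
      [4,5] "this" : N/NP
  [5,6] "under" : S\(S/NP)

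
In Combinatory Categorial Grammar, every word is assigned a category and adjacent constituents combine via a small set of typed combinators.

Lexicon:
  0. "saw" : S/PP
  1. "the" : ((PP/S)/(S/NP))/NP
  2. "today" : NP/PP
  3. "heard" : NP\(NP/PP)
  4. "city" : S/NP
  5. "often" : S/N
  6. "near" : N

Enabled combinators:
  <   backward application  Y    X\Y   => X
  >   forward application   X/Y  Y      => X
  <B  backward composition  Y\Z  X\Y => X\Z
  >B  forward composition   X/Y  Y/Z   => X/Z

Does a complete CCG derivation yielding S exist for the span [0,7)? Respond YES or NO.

YES

[0,7] S   >
  [0,6] S/N   >B
    [0,5] S/S   >B
      [0,1] "saw" : S/PP
      [1,5] PP/S   >
        [1,4] (PP/S)/(S/NP)   >
          [1,2] "the" : ((PP/S)/(S/NP))/NP
          [2,4] NP   <
            [2,3] "today" : NP/PP
            [3,4] "heard" : NP\(NP/PP)
        [4,5] "city" : S/NP
    [5,6] "often" : S/N
  [6,7] "near" : N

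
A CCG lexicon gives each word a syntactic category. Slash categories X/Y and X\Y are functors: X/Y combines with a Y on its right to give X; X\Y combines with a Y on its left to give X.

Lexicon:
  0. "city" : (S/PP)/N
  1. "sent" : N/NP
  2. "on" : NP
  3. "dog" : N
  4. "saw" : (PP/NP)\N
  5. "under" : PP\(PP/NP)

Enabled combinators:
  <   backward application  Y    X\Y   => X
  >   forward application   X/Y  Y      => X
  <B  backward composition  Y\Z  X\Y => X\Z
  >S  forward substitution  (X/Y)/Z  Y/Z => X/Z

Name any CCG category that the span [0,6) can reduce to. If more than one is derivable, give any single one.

S

[0,6] S   >
  [0,3] S/PP   >
    [0,1] "city" : (S/PP)/N
    [1,3] N   >
      [1,2] "sent" : N/NP
      [2,3] "on" : NP
  [3,6] PP   <
    [3,5] PP/NP   <
      [3,4] "dog" : N
      [4,5] "saw" : (PP/NP)\N
    [5,6] "under" : PP\(PP/NP)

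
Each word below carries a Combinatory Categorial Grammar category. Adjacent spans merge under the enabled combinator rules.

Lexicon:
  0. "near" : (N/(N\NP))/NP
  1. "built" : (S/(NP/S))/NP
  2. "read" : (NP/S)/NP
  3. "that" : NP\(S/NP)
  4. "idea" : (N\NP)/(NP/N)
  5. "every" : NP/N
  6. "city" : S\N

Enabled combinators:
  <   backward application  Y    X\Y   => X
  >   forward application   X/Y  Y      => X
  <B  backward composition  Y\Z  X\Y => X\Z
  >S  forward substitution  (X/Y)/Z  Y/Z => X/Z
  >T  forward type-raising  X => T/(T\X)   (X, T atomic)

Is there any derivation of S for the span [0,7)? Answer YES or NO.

YES

[0,7] S   <
  [0,6] N   >
    [0,4] N/(N\NP)   >
      [0,1] "near" : (N/(N\NP))/NP
      [1,4] NP   <
        [1,3] S/NP   >S
          [1,2] "built" : (S/(NP/S))/NP
          [2,3] "read" : (NP/S)/NP
        [3,4] "that" : NP\(S/NP)
    [4,6] N\NP   >
      [4,5] "idea" : (N\NP)/(NP/N)
      [5,6] "every" : NP/N
  [6,7] "city" : S\N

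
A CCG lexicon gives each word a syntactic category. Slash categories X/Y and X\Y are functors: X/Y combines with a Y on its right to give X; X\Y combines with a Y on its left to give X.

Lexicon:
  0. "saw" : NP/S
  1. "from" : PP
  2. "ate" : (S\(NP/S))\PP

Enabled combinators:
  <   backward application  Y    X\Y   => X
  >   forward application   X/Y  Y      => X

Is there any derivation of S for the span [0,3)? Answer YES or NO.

[0,3] S   <
  [0,1] "saw" : NP/S
  [1,3] S\(NP/S)   <
    [1,2] "from" : PP
    [2,3] "ate" : (S\(NP/S))\PP

YES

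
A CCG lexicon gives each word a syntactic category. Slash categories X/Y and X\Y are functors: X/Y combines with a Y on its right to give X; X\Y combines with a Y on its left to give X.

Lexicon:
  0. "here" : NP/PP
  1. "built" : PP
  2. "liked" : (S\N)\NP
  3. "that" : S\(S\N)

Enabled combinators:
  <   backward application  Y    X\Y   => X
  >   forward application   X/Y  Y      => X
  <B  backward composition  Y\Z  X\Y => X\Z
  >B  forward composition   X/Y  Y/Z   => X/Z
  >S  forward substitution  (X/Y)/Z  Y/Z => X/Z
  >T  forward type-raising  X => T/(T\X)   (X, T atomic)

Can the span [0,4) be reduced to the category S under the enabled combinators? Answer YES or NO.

[0,4] S   <
  [0,3] S\N   <
    [0,2] NP   >
      [0,1] "here" : NP/PP
      [1,2] "built" : PP
    [2,3] "liked" : (S\N)\NP
  [3,4] "that" : S\(S\N)

YES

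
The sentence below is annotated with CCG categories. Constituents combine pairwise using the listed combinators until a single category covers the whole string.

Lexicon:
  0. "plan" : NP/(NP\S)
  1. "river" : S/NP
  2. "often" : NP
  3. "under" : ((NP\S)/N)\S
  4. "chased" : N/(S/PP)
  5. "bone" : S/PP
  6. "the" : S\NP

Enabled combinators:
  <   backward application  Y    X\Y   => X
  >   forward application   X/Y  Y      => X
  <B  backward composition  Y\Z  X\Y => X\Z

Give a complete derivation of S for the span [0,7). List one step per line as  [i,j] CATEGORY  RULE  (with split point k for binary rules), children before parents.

[0,1] NP/(NP\S)  lex  "plan"
[1,2] S/NP  lex  "river"
[2,3] NP  lex  "often"
[1,3] S  >  k=2
[3,4] ((NP\S)/N)\S  lex  "under"
[1,4] (NP\S)/N  <  k=3
[4,5] N/(S/PP)  lex  "chased"
[5,6] S/PP  lex  "bone"
[4,6] N  >  k=5
[1,6] NP\S  >  k=4
[0,6] NP  >  k=1
[6,7] S\NP  lex  "the"
[0,7] S  <  k=6

[0,7] S   <
  [0,6] NP   >
    [0,1] "plan" : NP/(NP\S)
    [1,6] NP\S   >
      [1,4] (NP\S)/N   <
        [1,3] S   >
          [1,2] "river" : S/NP
          [2,3] "often" : NP
        [3,4] "under" : ((NP\S)/N)\S
      [4,6] N   >
        [4,5] "chased" : N/(S/PP)
        [5,6] "bone" : S/PP
  [6,7] "the" : S\NP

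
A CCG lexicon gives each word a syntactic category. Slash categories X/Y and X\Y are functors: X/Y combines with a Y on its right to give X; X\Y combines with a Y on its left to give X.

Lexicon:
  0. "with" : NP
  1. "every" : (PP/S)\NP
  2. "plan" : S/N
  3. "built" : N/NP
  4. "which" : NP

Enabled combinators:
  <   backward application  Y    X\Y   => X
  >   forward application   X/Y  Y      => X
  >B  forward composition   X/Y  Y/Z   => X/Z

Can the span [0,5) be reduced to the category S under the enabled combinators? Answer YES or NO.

NP (PP/S)\NP S/N N/NP NP
CKY chart[0,5] = {PP}; S ∉ chart

NO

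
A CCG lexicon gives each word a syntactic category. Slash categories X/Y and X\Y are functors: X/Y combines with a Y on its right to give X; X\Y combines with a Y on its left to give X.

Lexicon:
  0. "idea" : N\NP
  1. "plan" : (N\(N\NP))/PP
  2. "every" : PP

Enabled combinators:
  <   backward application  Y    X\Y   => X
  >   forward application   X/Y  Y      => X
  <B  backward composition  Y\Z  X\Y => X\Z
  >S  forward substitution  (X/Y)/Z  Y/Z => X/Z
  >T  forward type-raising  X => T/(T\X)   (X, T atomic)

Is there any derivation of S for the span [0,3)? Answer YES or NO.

N\NP (N\(N\NP))/PP PP
CKY chart[0,3] = {N, N/(N\N), NP/(NP\N), PP/(PP\N), S/(S\N)}; S ∉ chart

NO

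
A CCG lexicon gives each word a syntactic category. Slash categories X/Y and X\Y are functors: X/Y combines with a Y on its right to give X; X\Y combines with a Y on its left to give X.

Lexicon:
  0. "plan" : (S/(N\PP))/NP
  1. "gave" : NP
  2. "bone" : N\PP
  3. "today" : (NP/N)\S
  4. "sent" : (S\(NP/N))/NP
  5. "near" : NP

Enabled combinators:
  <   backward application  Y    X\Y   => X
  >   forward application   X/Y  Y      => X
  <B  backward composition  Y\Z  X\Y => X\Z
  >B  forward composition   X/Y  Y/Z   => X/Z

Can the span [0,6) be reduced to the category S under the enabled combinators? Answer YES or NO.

YES

[0,6] S   <
  [0,4] NP/N   <
    [0,3] S   >
      [0,2] S/(N\PP)   >
        [0,1] "plan" : (S/(N\PP))/NP
        [1,2] "gave" : NP
      [2,3] "bone" : N\PP
    [3,4] "today" : (NP/N)\S
  [4,6] S\(NP/N)   >
    [4,5] "sent" : (S\(NP/N))/NP
    [5,6] "near" : NP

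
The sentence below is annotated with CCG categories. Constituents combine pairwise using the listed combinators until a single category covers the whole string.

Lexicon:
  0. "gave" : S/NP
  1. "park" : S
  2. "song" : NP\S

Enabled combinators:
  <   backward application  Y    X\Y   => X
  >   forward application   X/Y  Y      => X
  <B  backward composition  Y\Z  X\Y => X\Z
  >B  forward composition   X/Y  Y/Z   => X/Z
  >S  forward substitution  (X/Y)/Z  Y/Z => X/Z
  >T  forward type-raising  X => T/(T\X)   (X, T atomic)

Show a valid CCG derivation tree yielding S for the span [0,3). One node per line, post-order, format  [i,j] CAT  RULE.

[0,1] S/NP  lex  "gave"
[1,2] S  lex  "park"
[1,2] NP/(NP\S)  >T
[2,3] NP\S  lex  "song"
[1,3] NP  >  k=2
[0,3] S  >  k=1

[0,3] S   >
  [0,1] "gave" : S/NP
  [1,3] NP   >
    [1,2] NP/(NP\S)   >T
      [1,2] "park" : S
    [2,3] "song" : NP\S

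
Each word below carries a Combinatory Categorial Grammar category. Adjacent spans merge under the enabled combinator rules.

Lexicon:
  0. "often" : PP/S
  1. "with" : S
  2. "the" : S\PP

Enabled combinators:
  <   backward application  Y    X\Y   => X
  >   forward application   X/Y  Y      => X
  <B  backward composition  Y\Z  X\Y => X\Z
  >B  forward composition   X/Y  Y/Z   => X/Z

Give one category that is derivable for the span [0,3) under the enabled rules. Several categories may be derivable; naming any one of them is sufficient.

S

[0,3] S   <
  [0,2] PP   >
    [0,1] "often" : PP/S
    [1,2] "with" : S
  [2,3] "the" : S\PP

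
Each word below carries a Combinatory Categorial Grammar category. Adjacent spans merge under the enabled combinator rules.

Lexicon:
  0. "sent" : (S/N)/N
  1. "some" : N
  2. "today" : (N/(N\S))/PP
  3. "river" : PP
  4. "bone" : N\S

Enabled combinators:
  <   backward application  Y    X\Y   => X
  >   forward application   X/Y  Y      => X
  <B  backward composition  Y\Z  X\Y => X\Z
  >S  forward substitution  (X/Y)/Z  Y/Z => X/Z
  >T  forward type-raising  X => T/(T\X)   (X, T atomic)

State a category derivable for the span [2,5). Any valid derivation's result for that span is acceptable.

[0,5] S   >
  [0,2] S/N   >
    [0,1] "sent" : (S/N)/N
    [1,2] "some" : N
  [2,5] N   >
    [2,4] N/(N\S)   >
      [2,3] "today" : (N/(N\S))/PP
      [3,4] "river" : PP
    [4,5] "bone" : N\S

N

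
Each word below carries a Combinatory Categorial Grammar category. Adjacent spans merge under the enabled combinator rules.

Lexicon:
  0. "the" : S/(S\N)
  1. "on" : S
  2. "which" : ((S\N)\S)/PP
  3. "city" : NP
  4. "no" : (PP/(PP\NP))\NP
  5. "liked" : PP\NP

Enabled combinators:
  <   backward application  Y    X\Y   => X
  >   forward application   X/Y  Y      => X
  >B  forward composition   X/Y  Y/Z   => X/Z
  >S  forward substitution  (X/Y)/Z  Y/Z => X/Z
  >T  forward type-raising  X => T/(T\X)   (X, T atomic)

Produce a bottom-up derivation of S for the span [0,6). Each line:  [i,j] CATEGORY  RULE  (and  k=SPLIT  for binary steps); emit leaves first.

[0,1] S/(S\N)  lex  "the"
[1,2] S  lex  "on"
[2,3] ((S\N)\S)/PP  lex  "which"
[3,4] NP  lex  "city"
[4,5] (PP/(PP\NP))\NP  lex  "no"
[3,5] PP/(PP\NP)  <  k=4
[5,6] PP\NP  lex  "liked"
[3,6] PP  >  k=5
[2,6] (S\N)\S  >  k=3
[1,6] S\N  <  k=2
[0,6] S  >  k=1

[0,6] S   >
  [0,1] "the" : S/(S\N)
  [1,6] S\N   <
    [1,2] "on" : S
    [2,6] (S\N)\S   >
      [2,3] "which" : ((S\N)\S)/PP
      [3,6] PP   >
        [3,5] PP/(PP\NP)   <
          [3,4] "city" : NP
          [4,5] "no" : (PP/(PP\NP))\NP
        [5,6] "liked" : PP\NP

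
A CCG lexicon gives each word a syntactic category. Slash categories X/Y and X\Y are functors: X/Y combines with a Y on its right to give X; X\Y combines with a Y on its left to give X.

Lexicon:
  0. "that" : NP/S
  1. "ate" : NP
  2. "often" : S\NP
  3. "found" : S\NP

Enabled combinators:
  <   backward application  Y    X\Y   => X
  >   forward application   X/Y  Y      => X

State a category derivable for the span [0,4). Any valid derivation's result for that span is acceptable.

[0,4] S   <
  [0,3] NP   >
    [0,1] "that" : NP/S
    [1,3] S   <
      [1,2] "ate" : NP
      [2,3] "often" : S\NP
  [3,4] "found" : S\NP

S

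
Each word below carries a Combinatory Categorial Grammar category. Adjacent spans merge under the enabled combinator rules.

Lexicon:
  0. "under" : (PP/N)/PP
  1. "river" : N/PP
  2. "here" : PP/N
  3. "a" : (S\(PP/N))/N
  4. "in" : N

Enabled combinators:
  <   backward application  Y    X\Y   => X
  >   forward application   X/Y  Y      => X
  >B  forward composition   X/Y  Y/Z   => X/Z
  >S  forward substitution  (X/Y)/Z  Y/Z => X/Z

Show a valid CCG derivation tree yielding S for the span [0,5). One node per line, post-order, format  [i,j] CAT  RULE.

[0,5] S   <
  [0,3] PP/N   >B
    [0,2] PP/PP   >S
      [0,1] "under" : (PP/N)/PP
      [1,2] "river" : N/PP
    [2,3] "here" : PP/N
  [3,5] S\(PP/N)   >
    [3,4] "a" : (S\(PP/N))/N
    [4,5] "in" : N

[0,1] (PP/N)/PP  lex  "under"
[1,2] N/PP  lex  "river"
[0,2] PP/PP  >S  k=1
[2,3] PP/N  lex  "here"
[0,3] PP/N  >B  k=2
[3,4] (S\(PP/N))/N  lex  "a"
[4,5] N  lex  "in"
[3,5] S\(PP/N)  >  k=4
[0,5] S  <  k=3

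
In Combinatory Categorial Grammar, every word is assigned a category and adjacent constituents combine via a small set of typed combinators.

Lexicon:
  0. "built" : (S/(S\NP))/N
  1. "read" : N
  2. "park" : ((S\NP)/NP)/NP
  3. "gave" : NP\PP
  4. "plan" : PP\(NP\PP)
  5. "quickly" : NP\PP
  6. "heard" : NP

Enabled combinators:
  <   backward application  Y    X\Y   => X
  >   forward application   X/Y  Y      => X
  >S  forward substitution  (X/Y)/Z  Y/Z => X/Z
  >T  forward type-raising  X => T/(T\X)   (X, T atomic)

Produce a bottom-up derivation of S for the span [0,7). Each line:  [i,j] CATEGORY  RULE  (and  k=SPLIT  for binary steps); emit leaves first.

[0,7] S   >
  [0,2] S/(S\NP)   >
    [0,1] "built" : (S/(S\NP))/N
    [1,2] "read" : N
  [2,7] S\NP   >
    [2,6] (S\NP)/NP   >
      [2,3] "park" : ((S\NP)/NP)/NP
      [3,6] NP   <
        [3,5] PP   <
          [3,4] "gave" : NP\PP
          [4,5] "plan" : PP\(NP\PP)
        [5,6] "quickly" : NP\PP
    [6,7] "heard" : NP

[0,1] (S/(S\NP))/N  lex  "built"
[1,2] N  lex  "read"
[0,2] S/(S\NP)  >  k=1
[2,3] ((S\NP)/NP)/NP  lex  "park"
[3,4] NP\PP  lex  "gave"
[4,5] PP\(NP\PP)  lex  "plan"
[3,5] PP  <  k=4
[5,6] NP\PP  lex  "quickly"
[3,6] NP  <  k=5
[2,6] (S\NP)/NP  >  k=3
[6,7] NP  lex  "heard"
[2,7] S\NP  >  k=6
[0,7] S  >  k=2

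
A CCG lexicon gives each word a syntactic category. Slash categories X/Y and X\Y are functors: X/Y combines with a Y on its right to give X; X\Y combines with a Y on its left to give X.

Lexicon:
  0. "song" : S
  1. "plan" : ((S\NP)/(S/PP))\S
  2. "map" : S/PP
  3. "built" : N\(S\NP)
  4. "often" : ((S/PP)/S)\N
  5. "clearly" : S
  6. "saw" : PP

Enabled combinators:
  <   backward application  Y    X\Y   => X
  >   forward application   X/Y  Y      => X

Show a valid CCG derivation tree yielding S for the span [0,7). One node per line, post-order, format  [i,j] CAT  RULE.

[0,7] S   >
  [0,6] S/PP   >
    [0,5] (S/PP)/S   <
      [0,4] N   <
        [0,3] S\NP   >
          [0,2] (S\NP)/(S/PP)   <
            [0,1] "song" : S
            [1,2] "plan" : ((S\NP)/(S/PP))\S
          [2,3] "map" : S/PP
        [3,4] "built" : N\(S\NP)
      [4,5] "often" : ((S/PP)/S)\N
    [5,6] "clearly" : S
  [6,7] "saw" : PP

[0,1] S  lex  "song"
[1,2] ((S\NP)/(S/PP))\S  lex  "plan"
[0,2] (S\NP)/(S/PP)  <  k=1
[2,3] S/PP  lex  "map"
[0,3] S\NP  >  k=2
[3,4] N\(S\NP)  lex  "built"
[0,4] N  <  k=3
[4,5] ((S/PP)/S)\N  lex  "often"
[0,5] (S/PP)/S  <  k=4
[5,6] S  lex  "clearly"
[0,6] S/PP  >  k=5
[6,7] PP  lex  "saw"
[0,7] S  >  k=6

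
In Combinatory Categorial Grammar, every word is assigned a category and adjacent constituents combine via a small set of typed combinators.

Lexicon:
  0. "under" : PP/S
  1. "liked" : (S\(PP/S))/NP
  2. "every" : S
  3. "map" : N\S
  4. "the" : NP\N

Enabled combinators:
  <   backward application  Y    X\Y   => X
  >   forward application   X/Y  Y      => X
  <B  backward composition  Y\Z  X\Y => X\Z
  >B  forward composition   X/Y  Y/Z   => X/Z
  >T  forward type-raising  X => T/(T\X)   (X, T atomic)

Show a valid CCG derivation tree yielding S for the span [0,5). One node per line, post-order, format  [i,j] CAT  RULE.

[0,5] S   <
  [0,1] "under" : PP/S
  [1,5] S\(PP/S)   >
    [1,2] "liked" : (S\(PP/S))/NP
    [2,5] NP   <
      [2,4] N   <
        [2,3] "every" : S
        [3,4] "map" : N\S
      [4,5] "the" : NP\N

[0,1] PP/S  lex  "under"
[1,2] (S\(PP/S))/NP  lex  "liked"
[2,3] S  lex  "every"
[3,4] N\S  lex  "map"
[2,4] N  <  k=3
[4,5] NP\N  lex  "the"
[2,5] NP  <  k=4
[1,5] S\(PP/S)  >  k=2
[0,5] S  <  k=1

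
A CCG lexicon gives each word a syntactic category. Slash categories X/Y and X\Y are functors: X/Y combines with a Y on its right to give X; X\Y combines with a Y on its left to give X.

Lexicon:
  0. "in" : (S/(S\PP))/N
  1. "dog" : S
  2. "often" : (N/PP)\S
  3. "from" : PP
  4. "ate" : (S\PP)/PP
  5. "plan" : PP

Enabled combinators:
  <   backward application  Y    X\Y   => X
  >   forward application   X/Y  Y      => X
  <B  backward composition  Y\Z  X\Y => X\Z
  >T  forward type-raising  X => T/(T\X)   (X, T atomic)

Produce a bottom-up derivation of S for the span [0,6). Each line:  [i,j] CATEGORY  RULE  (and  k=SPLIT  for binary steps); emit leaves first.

[0,1] (S/(S\PP))/N  lex  "in"
[1,2] S  lex  "dog"
[2,3] (N/PP)\S  lex  "often"
[1,3] N/PP  <  k=2
[3,4] PP  lex  "from"
[1,4] N  >  k=3
[0,4] S/(S\PP)  >  k=1
[4,5] (S\PP)/PP  lex  "ate"
[5,6] PP  lex  "plan"
[4,6] S\PP  >  k=5
[0,6] S  >  k=4

[0,6] S   >
  [0,4] S/(S\PP)   >
    [0,1] "in" : (S/(S\PP))/N
    [1,4] N   >
      [1,3] N/PP   <
        [1,2] "dog" : S
        [2,3] "often" : (N/PP)\S
      [3,4] "from" : PP
  [4,6] S\PP   >
    [4,5] "ate" : (S\PP)/PP
    [5,6] "plan" : PP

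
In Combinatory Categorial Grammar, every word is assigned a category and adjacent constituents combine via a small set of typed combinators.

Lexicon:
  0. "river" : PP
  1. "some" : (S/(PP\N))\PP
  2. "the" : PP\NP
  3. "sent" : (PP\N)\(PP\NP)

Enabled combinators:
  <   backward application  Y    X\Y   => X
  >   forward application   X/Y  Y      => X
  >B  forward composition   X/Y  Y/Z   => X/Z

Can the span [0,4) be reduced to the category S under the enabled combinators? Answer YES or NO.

[0,4] S   >
  [0,2] S/(PP\N)   <
    [0,1] "river" : PP
    [1,2] "some" : (S/(PP\N))\PP
  [2,4] PP\N   <
    [2,3] "the" : PP\NP
    [3,4] "sent" : (PP\N)\(PP\NP)

YES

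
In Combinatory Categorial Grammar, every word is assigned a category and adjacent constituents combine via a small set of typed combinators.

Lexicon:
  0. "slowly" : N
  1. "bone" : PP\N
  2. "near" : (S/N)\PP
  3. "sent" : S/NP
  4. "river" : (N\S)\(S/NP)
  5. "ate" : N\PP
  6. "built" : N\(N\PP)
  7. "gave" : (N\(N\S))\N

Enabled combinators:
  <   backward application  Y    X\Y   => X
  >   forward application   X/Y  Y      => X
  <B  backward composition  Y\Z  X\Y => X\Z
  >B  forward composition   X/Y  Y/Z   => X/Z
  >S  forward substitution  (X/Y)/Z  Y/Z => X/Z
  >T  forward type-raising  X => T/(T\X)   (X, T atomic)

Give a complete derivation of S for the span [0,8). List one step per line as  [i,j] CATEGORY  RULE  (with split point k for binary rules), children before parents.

[0,8] S   >
  [0,3] S/N   <
    [0,2] PP   <
      [0,1] "slowly" : N
      [1,2] "bone" : PP\N
    [2,3] "near" : (S/N)\PP
  [3,8] N   <
    [3,5] N\S   <
      [3,4] "sent" : S/NP
      [4,5] "river" : (N\S)\(S/NP)
    [5,8] N\(N\S)   <
      [5,7] N   <
        [5,6] "ate" : N\PP
        [6,7] "built" : N\(N\PP)
      [7,8] "gave" : (N\(N\S))\N

[0,1] N  lex  "slowly"
[1,2] PP\N  lex  "bone"
[0,2] PP  <  k=1
[2,3] (S/N)\PP  lex  "near"
[0,3] S/N  <  k=2
[3,4] S/NP  lex  "sent"
[4,5] (N\S)\(S/NP)  lex  "river"
[3,5] N\S  <  k=4
[5,6] N\PP  lex  "ate"
[6,7] N\(N\PP)  lex  "built"
[5,7] N  <  k=6
[7,8] (N\(N\S))\N  lex  "gave"
[5,8] N\(N\S)  <  k=7
[3,8] N  <  k=5
[0,8] S  >  k=3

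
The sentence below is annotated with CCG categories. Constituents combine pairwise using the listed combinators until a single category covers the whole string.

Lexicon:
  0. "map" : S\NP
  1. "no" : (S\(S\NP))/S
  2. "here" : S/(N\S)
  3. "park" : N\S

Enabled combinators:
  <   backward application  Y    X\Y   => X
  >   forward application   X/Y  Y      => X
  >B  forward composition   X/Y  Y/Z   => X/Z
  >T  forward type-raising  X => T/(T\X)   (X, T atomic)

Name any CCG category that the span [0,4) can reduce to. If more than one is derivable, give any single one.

[0,4] S   <
  [0,1] "map" : S\NP
  [1,4] S\(S\NP)   >
    [1,2] "no" : (S\(S\NP))/S
    [2,4] S   >
      [2,3] "here" : S/(N\S)
      [3,4] "park" : N\S

S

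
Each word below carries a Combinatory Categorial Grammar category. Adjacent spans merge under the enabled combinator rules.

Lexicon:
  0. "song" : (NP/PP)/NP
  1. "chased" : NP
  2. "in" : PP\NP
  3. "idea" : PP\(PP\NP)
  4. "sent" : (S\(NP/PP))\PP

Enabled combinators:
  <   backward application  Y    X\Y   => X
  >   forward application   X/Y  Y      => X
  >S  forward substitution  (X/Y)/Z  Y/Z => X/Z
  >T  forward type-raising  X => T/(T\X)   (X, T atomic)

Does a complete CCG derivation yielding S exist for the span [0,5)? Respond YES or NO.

YES

[0,5] S   <
  [0,2] NP/PP   >
    [0,1] "song" : (NP/PP)/NP
    [1,2] "chased" : NP
  [2,5] S\(NP/PP)   <
    [2,4] PP   <
      [2,3] "in" : PP\NP
      [3,4] "idea" : PP\(PP\NP)
    [4,5] "sent" : (S\(NP/PP))\PP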